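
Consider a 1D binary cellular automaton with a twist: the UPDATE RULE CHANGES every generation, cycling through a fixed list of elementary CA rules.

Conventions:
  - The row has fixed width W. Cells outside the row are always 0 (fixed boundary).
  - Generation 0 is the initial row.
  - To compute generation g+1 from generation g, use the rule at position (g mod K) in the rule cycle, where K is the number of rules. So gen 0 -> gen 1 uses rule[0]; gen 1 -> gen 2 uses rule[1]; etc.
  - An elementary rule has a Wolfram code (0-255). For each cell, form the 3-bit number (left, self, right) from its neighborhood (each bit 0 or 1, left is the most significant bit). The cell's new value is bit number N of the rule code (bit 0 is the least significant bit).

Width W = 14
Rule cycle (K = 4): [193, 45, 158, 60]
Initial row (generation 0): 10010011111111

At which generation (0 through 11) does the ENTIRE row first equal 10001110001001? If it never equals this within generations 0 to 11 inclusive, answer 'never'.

Gen 0: 10010011111111
Gen 1 (rule 193): 00000001111111
Gen 2 (rule 45): 11111101000000
Gen 3 (rule 158): 11111001100000
Gen 4 (rule 60): 10000101010000
Gen 5 (rule 193): 00110000000111
Gen 6 (rule 45): 10100111110100
Gen 7 (rule 158): 10111111100110
Gen 8 (rule 60): 11100000010101
Gen 9 (rule 193): 01101111000000
Gen 10 (rule 45): 01011000011111
Gen 11 (rule 158): 11010100111110

Answer: never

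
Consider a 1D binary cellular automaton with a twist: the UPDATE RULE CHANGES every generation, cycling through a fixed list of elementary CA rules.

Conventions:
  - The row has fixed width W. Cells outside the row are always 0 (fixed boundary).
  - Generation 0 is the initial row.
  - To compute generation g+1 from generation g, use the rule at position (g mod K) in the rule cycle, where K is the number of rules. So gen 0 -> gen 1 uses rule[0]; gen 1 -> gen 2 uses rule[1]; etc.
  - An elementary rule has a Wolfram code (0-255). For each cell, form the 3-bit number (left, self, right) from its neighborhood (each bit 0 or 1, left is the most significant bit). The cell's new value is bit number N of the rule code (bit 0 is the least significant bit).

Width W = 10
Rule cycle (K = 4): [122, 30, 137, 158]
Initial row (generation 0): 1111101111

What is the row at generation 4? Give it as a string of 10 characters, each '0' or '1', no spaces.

Answer: 1111101101

Derivation:
Gen 0: 1111101111
Gen 1 (rule 122): 1000111001
Gen 2 (rule 30): 1101100111
Gen 3 (rule 137): 1001000110
Gen 4 (rule 158): 1111101101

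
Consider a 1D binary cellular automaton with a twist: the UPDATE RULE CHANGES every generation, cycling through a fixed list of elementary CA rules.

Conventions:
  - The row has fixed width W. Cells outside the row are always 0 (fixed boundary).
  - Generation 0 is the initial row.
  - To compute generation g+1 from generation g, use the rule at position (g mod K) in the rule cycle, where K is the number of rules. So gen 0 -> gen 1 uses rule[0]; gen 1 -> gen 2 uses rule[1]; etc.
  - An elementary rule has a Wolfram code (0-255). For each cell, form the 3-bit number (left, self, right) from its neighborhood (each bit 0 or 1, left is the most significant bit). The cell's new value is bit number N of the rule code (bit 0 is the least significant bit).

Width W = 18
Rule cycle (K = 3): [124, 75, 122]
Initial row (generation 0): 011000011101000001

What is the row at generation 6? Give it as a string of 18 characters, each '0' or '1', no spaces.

Answer: 010101101100000010

Derivation:
Gen 0: 011000011101000001
Gen 1 (rule 124): 011100010111100001
Gen 2 (rule 75): 110101100100101110
Gen 3 (rule 122): 111011111011011011
Gen 4 (rule 124): 101110001111111111
Gen 5 (rule 75): 001010111000000001
Gen 6 (rule 122): 010101101100000010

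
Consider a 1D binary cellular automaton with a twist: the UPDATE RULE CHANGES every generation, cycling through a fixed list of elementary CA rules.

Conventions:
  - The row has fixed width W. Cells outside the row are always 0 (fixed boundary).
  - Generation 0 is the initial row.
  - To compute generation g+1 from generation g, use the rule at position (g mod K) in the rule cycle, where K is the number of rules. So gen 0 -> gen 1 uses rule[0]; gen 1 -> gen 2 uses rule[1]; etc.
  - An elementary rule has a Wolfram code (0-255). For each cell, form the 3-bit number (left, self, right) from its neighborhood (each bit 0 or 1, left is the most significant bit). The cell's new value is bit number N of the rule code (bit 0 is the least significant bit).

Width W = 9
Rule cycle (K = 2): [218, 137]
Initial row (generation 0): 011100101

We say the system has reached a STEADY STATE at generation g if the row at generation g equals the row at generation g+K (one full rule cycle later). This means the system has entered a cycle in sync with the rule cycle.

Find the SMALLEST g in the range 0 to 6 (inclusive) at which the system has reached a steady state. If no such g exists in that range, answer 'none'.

Answer: 3

Derivation:
Gen 0: 011100101
Gen 1 (rule 218): 111111000
Gen 2 (rule 137): 111110011
Gen 3 (rule 218): 111111111
Gen 4 (rule 137): 111111110
Gen 5 (rule 218): 111111111
Gen 6 (rule 137): 111111110
Gen 7 (rule 218): 111111111
Gen 8 (rule 137): 111111110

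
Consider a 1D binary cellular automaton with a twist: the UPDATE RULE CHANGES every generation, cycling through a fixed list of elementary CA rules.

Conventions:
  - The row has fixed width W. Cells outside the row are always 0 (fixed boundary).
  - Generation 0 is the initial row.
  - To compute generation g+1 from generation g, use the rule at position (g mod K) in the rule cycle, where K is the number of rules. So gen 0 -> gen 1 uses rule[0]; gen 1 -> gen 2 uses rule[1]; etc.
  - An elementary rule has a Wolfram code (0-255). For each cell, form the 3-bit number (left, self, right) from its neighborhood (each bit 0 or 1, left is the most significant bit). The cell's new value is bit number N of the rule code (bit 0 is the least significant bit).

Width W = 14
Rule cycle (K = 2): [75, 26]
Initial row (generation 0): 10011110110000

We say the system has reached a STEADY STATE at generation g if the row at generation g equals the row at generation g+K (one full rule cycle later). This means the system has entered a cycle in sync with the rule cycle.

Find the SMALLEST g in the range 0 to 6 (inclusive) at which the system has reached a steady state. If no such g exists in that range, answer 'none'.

Gen 0: 10011110110000
Gen 1 (rule 75): 00110010110111
Gen 2 (rule 26): 01101100100100
Gen 3 (rule 75): 11101101001001
Gen 4 (rule 26): 10001000110110
Gen 5 (rule 75): 00110011110110
Gen 6 (rule 26): 01101110000101
Gen 7 (rule 75): 11101010111000
Gen 8 (rule 26): 10000000100100

Answer: none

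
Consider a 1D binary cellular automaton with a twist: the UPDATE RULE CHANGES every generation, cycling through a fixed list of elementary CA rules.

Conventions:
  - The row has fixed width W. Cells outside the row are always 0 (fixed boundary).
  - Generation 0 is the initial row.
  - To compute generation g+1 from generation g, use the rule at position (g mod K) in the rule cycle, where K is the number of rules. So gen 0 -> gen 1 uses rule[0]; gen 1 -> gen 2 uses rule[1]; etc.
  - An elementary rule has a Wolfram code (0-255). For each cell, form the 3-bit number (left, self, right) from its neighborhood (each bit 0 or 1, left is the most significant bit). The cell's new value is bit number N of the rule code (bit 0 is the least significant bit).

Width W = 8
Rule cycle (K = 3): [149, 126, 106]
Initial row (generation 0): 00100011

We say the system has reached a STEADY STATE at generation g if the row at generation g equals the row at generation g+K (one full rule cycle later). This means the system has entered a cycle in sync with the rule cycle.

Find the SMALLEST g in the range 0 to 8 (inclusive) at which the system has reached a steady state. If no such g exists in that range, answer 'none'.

Gen 0: 00100011
Gen 1 (rule 149): 10111000
Gen 2 (rule 126): 11101100
Gen 3 (rule 106): 10111100
Gen 4 (rule 149): 10011011
Gen 5 (rule 126): 11111111
Gen 6 (rule 106): 10000001
Gen 7 (rule 149): 11111101
Gen 8 (rule 126): 10000111
Gen 9 (rule 106): 00001101
Gen 10 (rule 149): 11100001
Gen 11 (rule 126): 10110011

Answer: none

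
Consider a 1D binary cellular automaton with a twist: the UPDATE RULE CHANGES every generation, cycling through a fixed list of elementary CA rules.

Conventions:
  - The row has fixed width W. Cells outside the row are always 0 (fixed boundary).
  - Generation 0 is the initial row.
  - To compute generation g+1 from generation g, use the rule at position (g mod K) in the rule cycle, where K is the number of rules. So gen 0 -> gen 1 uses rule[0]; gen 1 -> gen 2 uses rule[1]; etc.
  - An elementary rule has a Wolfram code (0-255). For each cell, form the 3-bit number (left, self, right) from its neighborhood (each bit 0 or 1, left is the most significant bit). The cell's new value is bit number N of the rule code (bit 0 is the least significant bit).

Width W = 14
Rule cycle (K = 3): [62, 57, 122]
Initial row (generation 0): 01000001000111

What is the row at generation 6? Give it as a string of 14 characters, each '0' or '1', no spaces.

Answer: 01101101100001

Derivation:
Gen 0: 01000001000111
Gen 1 (rule 62): 11100011101100
Gen 2 (rule 57): 10011010011011
Gen 3 (rule 122): 01111101111111
Gen 4 (rule 62): 11000011000000
Gen 5 (rule 57): 10111010111111
Gen 6 (rule 122): 01101101100001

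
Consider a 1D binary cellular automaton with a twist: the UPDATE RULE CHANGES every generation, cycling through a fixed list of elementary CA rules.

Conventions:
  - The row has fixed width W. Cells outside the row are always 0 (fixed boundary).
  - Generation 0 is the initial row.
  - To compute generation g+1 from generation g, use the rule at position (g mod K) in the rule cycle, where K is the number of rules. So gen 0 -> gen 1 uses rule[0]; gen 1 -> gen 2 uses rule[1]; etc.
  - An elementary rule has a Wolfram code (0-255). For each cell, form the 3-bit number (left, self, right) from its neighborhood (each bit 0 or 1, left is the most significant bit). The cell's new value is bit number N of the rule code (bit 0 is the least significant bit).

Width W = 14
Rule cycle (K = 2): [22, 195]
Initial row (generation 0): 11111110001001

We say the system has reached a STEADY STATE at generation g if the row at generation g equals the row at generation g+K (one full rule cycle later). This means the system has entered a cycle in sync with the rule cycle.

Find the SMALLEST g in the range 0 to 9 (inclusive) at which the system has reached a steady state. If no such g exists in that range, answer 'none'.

Answer: 9

Derivation:
Gen 0: 11111110001001
Gen 1 (rule 22): 00000001011111
Gen 2 (rule 195): 11111110001111
Gen 3 (rule 22): 00000001010000
Gen 4 (rule 195): 11111110000111
Gen 5 (rule 22): 00000001001000
Gen 6 (rule 195): 11111110010011
Gen 7 (rule 22): 00000001111100
Gen 8 (rule 195): 11111110111101
Gen 9 (rule 22): 00000000000001
Gen 10 (rule 195): 11111111111110
Gen 11 (rule 22): 00000000000001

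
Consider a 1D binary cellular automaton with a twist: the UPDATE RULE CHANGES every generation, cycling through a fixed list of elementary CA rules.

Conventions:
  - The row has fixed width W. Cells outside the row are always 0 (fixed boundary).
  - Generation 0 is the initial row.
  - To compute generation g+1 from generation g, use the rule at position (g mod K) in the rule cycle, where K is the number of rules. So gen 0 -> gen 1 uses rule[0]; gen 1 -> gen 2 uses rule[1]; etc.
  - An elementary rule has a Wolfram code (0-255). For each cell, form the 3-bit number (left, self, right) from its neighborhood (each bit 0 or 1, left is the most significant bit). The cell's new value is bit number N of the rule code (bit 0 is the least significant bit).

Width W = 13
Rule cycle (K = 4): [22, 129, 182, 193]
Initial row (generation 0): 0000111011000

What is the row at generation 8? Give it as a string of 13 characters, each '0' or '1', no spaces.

Answer: 1000001110111

Derivation:
Gen 0: 0000111011000
Gen 1 (rule 22): 0001000000100
Gen 2 (rule 129): 1100011110001
Gen 3 (rule 182): 0010101101011
Gen 4 (rule 193): 1000000100001
Gen 5 (rule 22): 1100001110011
Gen 6 (rule 129): 0001100100000
Gen 7 (rule 182): 0010011110000
Gen 8 (rule 193): 1000001110111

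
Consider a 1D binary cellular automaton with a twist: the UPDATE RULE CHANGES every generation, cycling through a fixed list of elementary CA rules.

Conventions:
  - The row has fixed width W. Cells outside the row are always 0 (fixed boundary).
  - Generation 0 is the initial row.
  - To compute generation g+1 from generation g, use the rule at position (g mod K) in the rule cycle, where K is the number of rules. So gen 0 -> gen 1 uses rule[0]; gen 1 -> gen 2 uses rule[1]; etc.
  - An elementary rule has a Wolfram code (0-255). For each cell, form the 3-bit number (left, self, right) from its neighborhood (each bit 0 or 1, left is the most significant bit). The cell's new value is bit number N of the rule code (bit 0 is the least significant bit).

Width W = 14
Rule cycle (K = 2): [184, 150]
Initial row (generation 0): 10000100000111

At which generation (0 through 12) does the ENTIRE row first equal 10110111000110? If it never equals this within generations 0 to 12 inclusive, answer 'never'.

Gen 0: 10000100000111
Gen 1 (rule 184): 01000010000110
Gen 2 (rule 150): 11100111001001
Gen 3 (rule 184): 11010110100100
Gen 4 (rule 150): 00010000111110
Gen 5 (rule 184): 00001000111101
Gen 6 (rule 150): 00011101011001
Gen 7 (rule 184): 00011010110100
Gen 8 (rule 150): 00100010000110
Gen 9 (rule 184): 00010001000101
Gen 10 (rule 150): 00111011101101
Gen 11 (rule 184): 00110111011010
Gen 12 (rule 150): 01000010000011

Answer: never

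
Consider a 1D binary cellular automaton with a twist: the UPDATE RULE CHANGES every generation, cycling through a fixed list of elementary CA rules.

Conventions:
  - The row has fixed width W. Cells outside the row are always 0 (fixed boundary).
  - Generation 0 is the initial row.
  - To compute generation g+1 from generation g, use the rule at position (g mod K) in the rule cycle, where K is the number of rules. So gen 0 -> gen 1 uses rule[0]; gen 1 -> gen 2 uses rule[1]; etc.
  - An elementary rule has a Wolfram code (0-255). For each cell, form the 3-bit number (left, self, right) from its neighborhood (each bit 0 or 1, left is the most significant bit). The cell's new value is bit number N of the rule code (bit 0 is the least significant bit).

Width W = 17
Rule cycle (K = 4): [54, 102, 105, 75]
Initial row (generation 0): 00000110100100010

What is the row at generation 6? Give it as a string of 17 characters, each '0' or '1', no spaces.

Gen 0: 00000110100100010
Gen 1 (rule 54): 00001001111110111
Gen 2 (rule 102): 00011010000011001
Gen 3 (rule 105): 11011100111011000
Gen 4 (rule 75): 11010101101011011
Gen 5 (rule 54): 00111110011100100
Gen 6 (rule 102): 01000010100101100

Answer: 01000010100101100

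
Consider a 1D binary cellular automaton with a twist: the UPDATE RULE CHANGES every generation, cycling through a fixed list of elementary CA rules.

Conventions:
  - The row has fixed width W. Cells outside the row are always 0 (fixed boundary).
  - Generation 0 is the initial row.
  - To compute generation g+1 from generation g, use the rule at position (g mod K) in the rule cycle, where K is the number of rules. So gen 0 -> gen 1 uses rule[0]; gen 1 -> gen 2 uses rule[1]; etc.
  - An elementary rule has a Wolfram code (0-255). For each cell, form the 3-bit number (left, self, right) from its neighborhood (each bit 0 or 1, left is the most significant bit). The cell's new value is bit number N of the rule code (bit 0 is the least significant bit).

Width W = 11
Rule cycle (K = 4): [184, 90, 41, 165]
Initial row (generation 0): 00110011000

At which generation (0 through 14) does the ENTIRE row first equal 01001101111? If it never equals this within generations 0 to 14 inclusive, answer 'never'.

Answer: never

Derivation:
Gen 0: 00110011000
Gen 1 (rule 184): 00101010100
Gen 2 (rule 90): 01000000010
Gen 3 (rule 41): 00011111000
Gen 4 (rule 165): 11001110011
Gen 5 (rule 184): 10101101010
Gen 6 (rule 90): 00001100001
Gen 7 (rule 41): 11101001100
Gen 8 (rule 165): 01011000001
Gen 9 (rule 184): 00110100000
Gen 10 (rule 90): 01110010000
Gen 11 (rule 41): 01000000111
Gen 12 (rule 165): 01011110010
Gen 13 (rule 184): 00111101001
Gen 14 (rule 90): 01100100110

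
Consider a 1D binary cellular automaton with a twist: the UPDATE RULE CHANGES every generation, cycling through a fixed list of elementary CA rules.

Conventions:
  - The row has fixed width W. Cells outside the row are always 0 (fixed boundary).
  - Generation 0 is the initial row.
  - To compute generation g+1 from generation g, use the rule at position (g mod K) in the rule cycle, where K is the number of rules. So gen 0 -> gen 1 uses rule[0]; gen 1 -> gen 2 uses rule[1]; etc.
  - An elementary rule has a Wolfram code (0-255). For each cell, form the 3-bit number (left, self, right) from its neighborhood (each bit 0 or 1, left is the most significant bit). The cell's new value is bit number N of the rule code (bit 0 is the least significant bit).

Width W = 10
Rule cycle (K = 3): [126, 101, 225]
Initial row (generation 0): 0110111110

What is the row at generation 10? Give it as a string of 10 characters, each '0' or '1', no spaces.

Answer: 1000000110

Derivation:
Gen 0: 0110111110
Gen 1 (rule 126): 1111100011
Gen 2 (rule 101): 0000101001
Gen 3 (rule 225): 1110010000
Gen 4 (rule 126): 1011111000
Gen 5 (rule 101): 1100001011
Gen 6 (rule 225): 0101100101
Gen 7 (rule 126): 1111111111
Gen 8 (rule 101): 0000000001
Gen 9 (rule 225): 1111111100
Gen 10 (rule 126): 1000000110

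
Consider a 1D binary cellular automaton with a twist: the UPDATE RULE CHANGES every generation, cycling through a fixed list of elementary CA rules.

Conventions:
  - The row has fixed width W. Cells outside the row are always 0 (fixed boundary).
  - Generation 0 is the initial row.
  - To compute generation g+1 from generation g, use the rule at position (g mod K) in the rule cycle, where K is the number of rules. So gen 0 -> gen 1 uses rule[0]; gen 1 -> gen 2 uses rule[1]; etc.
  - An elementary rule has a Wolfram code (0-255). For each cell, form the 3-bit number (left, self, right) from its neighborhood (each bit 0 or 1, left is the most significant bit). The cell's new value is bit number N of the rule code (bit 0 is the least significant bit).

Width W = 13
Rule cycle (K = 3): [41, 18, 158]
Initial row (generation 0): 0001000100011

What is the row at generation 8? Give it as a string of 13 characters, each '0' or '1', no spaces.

Gen 0: 0001000100011
Gen 1 (rule 41): 1100010001010
Gen 2 (rule 18): 0010101010001
Gen 3 (rule 158): 0110101011011
Gen 4 (rule 41): 0101010110110
Gen 5 (rule 18): 1000000000001
Gen 6 (rule 158): 1100000000011
Gen 7 (rule 41): 1001111111010
Gen 8 (rule 18): 0110000000001

Answer: 0110000000001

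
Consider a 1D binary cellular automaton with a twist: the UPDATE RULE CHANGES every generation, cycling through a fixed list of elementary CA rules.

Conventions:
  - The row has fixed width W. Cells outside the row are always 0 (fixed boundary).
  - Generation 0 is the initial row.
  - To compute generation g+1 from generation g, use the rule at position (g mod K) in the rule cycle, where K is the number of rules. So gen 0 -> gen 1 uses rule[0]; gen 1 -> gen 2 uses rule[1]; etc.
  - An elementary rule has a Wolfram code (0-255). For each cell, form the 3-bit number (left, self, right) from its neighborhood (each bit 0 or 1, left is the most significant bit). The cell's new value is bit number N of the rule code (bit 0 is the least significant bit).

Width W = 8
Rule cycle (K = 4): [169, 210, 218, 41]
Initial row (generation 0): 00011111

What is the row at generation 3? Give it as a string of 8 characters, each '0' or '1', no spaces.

Answer: 10111111

Derivation:
Gen 0: 00011111
Gen 1 (rule 169): 11011110
Gen 2 (rule 210): 01001111
Gen 3 (rule 218): 10111111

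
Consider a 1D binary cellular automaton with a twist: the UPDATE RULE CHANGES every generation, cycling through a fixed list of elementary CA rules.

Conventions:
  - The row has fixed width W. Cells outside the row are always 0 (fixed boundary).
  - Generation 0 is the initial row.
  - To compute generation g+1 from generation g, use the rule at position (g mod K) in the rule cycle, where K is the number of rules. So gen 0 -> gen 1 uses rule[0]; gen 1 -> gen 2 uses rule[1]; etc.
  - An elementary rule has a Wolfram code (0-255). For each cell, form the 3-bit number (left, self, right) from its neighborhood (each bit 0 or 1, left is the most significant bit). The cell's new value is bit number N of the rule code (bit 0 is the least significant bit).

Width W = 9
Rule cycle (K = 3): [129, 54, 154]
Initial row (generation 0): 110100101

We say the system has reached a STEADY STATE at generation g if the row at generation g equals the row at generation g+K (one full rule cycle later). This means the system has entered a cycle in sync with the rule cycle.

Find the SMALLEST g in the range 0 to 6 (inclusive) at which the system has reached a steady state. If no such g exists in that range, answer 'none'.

Answer: 2

Derivation:
Gen 0: 110100101
Gen 1 (rule 129): 000000000
Gen 2 (rule 54): 000000000
Gen 3 (rule 154): 000000000
Gen 4 (rule 129): 111111111
Gen 5 (rule 54): 000000000
Gen 6 (rule 154): 000000000
Gen 7 (rule 129): 111111111
Gen 8 (rule 54): 000000000
Gen 9 (rule 154): 000000000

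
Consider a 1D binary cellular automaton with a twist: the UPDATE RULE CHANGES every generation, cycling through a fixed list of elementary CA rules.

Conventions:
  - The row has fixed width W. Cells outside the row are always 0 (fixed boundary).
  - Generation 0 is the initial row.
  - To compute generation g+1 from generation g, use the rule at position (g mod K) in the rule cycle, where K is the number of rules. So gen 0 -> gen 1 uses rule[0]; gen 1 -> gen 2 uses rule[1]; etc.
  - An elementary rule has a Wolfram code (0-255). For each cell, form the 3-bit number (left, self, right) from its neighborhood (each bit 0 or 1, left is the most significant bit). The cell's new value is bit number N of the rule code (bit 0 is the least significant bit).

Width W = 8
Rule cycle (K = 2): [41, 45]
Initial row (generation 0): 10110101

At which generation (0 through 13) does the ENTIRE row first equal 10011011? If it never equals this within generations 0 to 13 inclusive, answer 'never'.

Gen 0: 10110101
Gen 1 (rule 41): 01101010
Gen 2 (rule 45): 01011110
Gen 3 (rule 41): 00110000
Gen 4 (rule 45): 10100111
Gen 5 (rule 41): 01000100
Gen 6 (rule 45): 01010101
Gen 7 (rule 41): 00101010
Gen 8 (rule 45): 10111110
Gen 9 (rule 41): 01100000
Gen 10 (rule 45): 01001111
Gen 11 (rule 41): 00001000
Gen 12 (rule 45): 11101011
Gen 13 (rule 41): 10010110

Answer: never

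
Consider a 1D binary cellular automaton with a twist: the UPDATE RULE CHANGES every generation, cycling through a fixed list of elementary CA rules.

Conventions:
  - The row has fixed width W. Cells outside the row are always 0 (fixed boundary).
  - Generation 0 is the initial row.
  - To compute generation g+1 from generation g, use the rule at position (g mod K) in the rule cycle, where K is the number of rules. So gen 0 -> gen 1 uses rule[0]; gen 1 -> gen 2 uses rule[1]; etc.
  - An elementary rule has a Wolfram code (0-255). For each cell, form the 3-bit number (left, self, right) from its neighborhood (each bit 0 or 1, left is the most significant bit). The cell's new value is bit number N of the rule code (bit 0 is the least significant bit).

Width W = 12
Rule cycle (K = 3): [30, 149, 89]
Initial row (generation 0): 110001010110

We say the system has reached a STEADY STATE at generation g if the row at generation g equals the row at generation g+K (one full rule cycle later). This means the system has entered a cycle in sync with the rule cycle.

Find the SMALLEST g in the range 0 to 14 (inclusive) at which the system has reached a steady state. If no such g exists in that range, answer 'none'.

Gen 0: 110001010110
Gen 1 (rule 30): 101011010101
Gen 2 (rule 149): 101000010101
Gen 3 (rule 89): 000111000000
Gen 4 (rule 30): 001100100000
Gen 5 (rule 149): 100010111111
Gen 6 (rule 89): 011000100001
Gen 7 (rule 30): 110101110011
Gen 8 (rule 149): 000100101000
Gen 9 (rule 89): 110010000111
Gen 10 (rule 30): 101111001100
Gen 11 (rule 149): 100110100011
Gen 12 (rule 89): 010110011011
Gen 13 (rule 30): 110101110010
Gen 14 (rule 149): 000100101011
Gen 15 (rule 89): 110010000011
Gen 16 (rule 30): 101111000110
Gen 17 (rule 149): 100110110001

Answer: none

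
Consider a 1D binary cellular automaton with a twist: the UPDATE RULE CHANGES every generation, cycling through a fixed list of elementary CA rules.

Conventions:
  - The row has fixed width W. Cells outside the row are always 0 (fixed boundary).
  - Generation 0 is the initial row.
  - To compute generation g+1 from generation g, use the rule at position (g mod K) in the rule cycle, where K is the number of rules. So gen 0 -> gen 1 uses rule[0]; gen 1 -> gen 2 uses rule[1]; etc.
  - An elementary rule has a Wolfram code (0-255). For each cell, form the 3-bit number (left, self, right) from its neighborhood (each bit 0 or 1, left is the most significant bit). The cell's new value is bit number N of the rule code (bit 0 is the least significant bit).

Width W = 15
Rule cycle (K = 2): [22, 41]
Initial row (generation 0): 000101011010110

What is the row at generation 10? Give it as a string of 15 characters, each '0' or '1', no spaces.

Gen 0: 000101011010110
Gen 1 (rule 22): 001101000010001
Gen 2 (rule 41): 101010011000100
Gen 3 (rule 22): 101011100101110
Gen 4 (rule 41): 010110000011000
Gen 5 (rule 22): 110001000100100
Gen 6 (rule 41): 100100010000001
Gen 7 (rule 22): 111110111000011
Gen 8 (rule 41): 100001100011010
Gen 9 (rule 22): 110010010100011
Gen 10 (rule 41): 100000001001010

Answer: 100000001001010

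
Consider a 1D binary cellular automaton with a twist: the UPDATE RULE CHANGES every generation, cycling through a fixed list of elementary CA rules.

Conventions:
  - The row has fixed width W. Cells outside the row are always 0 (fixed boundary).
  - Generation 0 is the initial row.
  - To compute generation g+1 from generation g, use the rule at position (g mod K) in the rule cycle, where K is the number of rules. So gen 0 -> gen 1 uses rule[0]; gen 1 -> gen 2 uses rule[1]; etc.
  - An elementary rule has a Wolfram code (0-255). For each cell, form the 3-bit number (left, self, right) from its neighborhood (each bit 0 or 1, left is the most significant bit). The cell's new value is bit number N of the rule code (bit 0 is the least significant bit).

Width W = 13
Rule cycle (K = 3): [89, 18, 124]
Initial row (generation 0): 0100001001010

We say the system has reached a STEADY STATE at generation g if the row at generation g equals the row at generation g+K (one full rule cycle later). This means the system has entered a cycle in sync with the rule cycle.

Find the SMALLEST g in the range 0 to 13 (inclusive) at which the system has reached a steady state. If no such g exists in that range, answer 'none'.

Gen 0: 0100001001010
Gen 1 (rule 89): 0011100100001
Gen 2 (rule 18): 0100011010010
Gen 3 (rule 124): 0110011111011
Gen 4 (rule 89): 0111010001011
Gen 5 (rule 18): 1000001010000
Gen 6 (rule 124): 1100001111000
Gen 7 (rule 89): 1111101001111
Gen 8 (rule 18): 0000000110000
Gen 9 (rule 124): 0000000111000
Gen 10 (rule 89): 1111110101111
Gen 11 (rule 18): 0000000000000
Gen 12 (rule 124): 0000000000000
Gen 13 (rule 89): 1111111111111
Gen 14 (rule 18): 0000000000000
Gen 15 (rule 124): 0000000000000
Gen 16 (rule 89): 1111111111111

Answer: 11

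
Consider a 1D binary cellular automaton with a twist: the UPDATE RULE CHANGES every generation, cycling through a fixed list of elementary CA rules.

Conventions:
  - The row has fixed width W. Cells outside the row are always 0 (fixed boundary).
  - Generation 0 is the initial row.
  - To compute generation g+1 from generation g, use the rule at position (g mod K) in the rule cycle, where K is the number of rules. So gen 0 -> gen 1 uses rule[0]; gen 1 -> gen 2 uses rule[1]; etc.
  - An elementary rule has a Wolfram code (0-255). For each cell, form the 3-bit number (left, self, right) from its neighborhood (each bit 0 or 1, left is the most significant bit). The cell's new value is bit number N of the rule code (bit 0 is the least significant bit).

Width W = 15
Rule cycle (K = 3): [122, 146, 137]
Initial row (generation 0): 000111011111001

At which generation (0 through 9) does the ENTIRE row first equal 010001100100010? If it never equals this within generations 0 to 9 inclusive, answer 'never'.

Gen 0: 000111011111001
Gen 1 (rule 122): 001101110001110
Gen 2 (rule 146): 010000101010101
Gen 3 (rule 137): 000110000000000
Gen 4 (rule 122): 001111000000000
Gen 5 (rule 146): 010110100000000
Gen 6 (rule 137): 000100001111111
Gen 7 (rule 122): 001010011000001
Gen 8 (rule 146): 010001100100010
Gen 9 (rule 137): 000101000001000

Answer: 8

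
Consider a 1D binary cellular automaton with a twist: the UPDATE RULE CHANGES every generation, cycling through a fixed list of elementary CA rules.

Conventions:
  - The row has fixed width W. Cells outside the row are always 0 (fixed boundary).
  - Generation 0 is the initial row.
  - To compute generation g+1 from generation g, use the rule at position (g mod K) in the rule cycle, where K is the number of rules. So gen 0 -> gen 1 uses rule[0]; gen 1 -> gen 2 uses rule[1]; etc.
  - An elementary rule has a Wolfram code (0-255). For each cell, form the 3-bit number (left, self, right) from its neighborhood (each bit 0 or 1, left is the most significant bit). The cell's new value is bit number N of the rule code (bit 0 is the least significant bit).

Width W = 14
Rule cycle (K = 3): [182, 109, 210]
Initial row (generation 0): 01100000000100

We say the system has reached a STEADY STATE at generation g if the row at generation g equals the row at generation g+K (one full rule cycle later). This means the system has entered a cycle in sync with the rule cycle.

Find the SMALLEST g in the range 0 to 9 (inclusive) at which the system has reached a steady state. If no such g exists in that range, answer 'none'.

Answer: none

Derivation:
Gen 0: 01100000000100
Gen 1 (rule 182): 10010000001110
Gen 2 (rule 109): 10010111101010
Gen 3 (rule 210): 01100011100001
Gen 4 (rule 182): 10010101010011
Gen 5 (rule 109): 10011111110011
Gen 6 (rule 210): 01101111111101
Gen 7 (rule 182): 10010111111011
Gen 8 (rule 109): 10011100001111
Gen 9 (rule 210): 01101110010111
Gen 10 (rule 182): 10010101111010
Gen 11 (rule 109): 10011111001110
Gen 12 (rule 210): 01101111110111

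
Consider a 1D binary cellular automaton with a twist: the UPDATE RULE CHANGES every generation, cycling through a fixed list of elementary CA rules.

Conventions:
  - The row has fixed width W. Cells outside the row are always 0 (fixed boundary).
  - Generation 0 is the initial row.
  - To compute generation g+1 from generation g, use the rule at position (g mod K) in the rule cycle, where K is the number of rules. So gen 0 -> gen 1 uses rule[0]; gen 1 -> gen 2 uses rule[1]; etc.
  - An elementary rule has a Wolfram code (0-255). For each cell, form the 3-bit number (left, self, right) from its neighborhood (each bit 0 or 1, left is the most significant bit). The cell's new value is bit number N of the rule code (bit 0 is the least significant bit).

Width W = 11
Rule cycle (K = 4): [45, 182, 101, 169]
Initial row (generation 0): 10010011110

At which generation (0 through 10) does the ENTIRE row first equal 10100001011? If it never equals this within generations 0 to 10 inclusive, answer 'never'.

Answer: 9

Derivation:
Gen 0: 10010011110
Gen 1 (rule 45): 10010010000
Gen 2 (rule 182): 11111111000
Gen 3 (rule 101): 00000001011
Gen 4 (rule 169): 11111100110
Gen 5 (rule 45): 10000000100
Gen 6 (rule 182): 11000001110
Gen 7 (rule 101): 01011100010
Gen 8 (rule 169): 00111001000
Gen 9 (rule 45): 10100001011
Gen 10 (rule 182): 11110011100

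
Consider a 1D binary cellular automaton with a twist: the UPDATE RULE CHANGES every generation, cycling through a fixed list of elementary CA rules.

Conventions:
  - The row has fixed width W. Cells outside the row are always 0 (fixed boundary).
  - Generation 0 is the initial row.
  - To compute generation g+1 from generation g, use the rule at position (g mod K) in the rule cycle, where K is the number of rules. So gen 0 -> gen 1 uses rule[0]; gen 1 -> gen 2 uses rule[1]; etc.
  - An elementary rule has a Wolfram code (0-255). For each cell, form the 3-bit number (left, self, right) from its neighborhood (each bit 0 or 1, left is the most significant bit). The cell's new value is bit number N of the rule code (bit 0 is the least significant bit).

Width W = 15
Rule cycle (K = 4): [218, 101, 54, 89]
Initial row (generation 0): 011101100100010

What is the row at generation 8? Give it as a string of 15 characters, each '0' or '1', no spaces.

Answer: 001100111111011

Derivation:
Gen 0: 011101100100010
Gen 1 (rule 218): 111101111010101
Gen 2 (rule 101): 000110001111111
Gen 3 (rule 54): 001001010000000
Gen 4 (rule 89): 100100001111111
Gen 5 (rule 218): 011010011111111
Gen 6 (rule 101): 001110000000001
Gen 7 (rule 54): 010001000000011
Gen 8 (rule 89): 001100111111011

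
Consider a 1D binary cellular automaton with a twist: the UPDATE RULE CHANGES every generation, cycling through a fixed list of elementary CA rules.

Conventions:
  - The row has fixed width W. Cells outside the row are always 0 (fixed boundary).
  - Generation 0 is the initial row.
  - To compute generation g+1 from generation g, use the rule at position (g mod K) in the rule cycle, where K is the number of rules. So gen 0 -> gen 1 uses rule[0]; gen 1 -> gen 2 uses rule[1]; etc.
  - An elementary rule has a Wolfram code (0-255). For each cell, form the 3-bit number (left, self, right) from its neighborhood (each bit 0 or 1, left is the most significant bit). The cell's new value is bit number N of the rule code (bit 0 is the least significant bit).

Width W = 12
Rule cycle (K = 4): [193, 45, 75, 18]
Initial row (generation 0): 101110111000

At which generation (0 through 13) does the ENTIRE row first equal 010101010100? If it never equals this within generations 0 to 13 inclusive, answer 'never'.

Answer: 8

Derivation:
Gen 0: 101110111000
Gen 1 (rule 193): 000110011011
Gen 2 (rule 45): 110100010110
Gen 3 (rule 75): 110001100110
Gen 4 (rule 18): 001010011001
Gen 5 (rule 193): 100000001000
Gen 6 (rule 45): 101111101011
Gen 7 (rule 75): 001000100011
Gen 8 (rule 18): 010101010100
Gen 9 (rule 193): 000000000001
Gen 10 (rule 45): 111111111101
Gen 11 (rule 75): 100000000100
Gen 12 (rule 18): 010000001010
Gen 13 (rule 193): 000111100000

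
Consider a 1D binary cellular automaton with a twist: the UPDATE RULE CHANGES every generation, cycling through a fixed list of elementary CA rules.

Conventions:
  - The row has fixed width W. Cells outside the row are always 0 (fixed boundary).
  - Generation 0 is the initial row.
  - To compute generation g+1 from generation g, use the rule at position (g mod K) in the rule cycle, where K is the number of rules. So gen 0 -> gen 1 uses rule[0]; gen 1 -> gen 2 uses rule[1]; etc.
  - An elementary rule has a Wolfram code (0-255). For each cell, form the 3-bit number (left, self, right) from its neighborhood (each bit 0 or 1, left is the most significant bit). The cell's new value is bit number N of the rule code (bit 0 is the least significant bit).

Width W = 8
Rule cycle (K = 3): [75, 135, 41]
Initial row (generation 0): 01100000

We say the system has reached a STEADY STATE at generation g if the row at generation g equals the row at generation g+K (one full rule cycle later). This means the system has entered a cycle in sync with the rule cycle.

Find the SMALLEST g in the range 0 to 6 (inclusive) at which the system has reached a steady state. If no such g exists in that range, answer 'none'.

Gen 0: 01100000
Gen 1 (rule 75): 11101111
Gen 2 (rule 135): 01000110
Gen 3 (rule 41): 00010100
Gen 4 (rule 75): 11100001
Gen 5 (rule 135): 01001111
Gen 6 (rule 41): 00001000
Gen 7 (rule 75): 11110011
Gen 8 (rule 135): 01100100
Gen 9 (rule 41): 01000001

Answer: none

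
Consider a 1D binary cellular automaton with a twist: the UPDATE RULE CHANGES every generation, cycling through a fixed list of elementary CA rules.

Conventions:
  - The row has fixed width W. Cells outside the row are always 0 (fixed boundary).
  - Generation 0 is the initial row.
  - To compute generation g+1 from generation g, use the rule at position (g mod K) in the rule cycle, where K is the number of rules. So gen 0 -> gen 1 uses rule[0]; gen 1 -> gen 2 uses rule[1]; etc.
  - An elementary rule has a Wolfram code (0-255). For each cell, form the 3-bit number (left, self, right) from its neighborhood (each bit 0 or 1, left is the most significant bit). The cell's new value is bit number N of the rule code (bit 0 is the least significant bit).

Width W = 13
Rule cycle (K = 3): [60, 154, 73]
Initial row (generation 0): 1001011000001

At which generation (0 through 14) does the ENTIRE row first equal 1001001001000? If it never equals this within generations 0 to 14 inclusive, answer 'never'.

Answer: never

Derivation:
Gen 0: 1001011000001
Gen 1 (rule 60): 1101110100001
Gen 2 (rule 154): 1001100010010
Gen 3 (rule 73): 0001101000000
Gen 4 (rule 60): 0001011100000
Gen 5 (rule 154): 0010011010000
Gen 6 (rule 73): 1000011000111
Gen 7 (rule 60): 1100010100100
Gen 8 (rule 154): 1010100011010
Gen 9 (rule 73): 0000001011000
Gen 10 (rule 60): 0000001110100
Gen 11 (rule 154): 0000011100010
Gen 12 (rule 73): 1111010101000
Gen 13 (rule 60): 1000111111100
Gen 14 (rule 154): 0101111111010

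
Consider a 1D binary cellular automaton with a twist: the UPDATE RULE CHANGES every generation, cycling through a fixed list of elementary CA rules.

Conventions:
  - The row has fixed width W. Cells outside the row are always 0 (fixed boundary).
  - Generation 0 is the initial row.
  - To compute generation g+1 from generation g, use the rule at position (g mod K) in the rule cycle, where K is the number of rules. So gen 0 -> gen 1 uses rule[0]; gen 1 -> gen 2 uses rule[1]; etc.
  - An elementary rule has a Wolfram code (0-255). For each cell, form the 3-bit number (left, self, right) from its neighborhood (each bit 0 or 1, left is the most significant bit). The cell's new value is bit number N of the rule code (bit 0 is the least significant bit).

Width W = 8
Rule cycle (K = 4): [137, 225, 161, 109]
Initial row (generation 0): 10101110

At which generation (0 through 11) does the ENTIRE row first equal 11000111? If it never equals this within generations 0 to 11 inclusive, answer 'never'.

Gen 0: 10101110
Gen 1 (rule 137): 00001100
Gen 2 (rule 225): 11100101
Gen 3 (rule 161): 01000010
Gen 4 (rule 109): 01011010
Gen 5 (rule 137): 00010000
Gen 6 (rule 225): 11000111
Gen 7 (rule 161): 00010010
Gen 8 (rule 109): 11010010
Gen 9 (rule 137): 10000000
Gen 10 (rule 225): 00111111
Gen 11 (rule 161): 10011110

Answer: 6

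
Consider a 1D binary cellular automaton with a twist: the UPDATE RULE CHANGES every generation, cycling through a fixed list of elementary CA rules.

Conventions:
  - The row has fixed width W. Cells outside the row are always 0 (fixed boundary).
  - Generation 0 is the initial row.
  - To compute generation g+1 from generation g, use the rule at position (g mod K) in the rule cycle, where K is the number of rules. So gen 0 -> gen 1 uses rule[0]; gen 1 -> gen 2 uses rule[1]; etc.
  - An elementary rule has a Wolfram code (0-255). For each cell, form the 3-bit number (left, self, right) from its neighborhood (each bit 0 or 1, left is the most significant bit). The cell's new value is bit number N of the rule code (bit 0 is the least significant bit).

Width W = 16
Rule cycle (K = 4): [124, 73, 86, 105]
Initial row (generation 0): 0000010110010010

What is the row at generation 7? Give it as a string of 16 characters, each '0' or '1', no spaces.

Answer: 1011010100100001

Derivation:
Gen 0: 0000010110010010
Gen 1 (rule 124): 0000011111011011
Gen 2 (rule 73): 1111010001011011
Gen 3 (rule 86): 0001011011001001
Gen 4 (rule 105): 1100111111000000
Gen 5 (rule 124): 1110100001100000
Gen 6 (rule 73): 1010001101101111
Gen 7 (rule 86): 1011010100100001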